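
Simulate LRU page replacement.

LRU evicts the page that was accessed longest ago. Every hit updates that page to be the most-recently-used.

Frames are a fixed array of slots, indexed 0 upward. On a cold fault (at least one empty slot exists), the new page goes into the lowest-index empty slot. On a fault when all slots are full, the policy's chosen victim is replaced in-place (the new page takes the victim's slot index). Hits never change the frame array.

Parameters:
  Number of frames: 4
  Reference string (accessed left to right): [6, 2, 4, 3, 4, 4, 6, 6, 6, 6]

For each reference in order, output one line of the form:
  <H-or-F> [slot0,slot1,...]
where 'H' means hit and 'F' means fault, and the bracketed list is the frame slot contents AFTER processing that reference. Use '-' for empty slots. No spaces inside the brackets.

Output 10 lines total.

F [6,-,-,-]
F [6,2,-,-]
F [6,2,4,-]
F [6,2,4,3]
H [6,2,4,3]
H [6,2,4,3]
H [6,2,4,3]
H [6,2,4,3]
H [6,2,4,3]
H [6,2,4,3]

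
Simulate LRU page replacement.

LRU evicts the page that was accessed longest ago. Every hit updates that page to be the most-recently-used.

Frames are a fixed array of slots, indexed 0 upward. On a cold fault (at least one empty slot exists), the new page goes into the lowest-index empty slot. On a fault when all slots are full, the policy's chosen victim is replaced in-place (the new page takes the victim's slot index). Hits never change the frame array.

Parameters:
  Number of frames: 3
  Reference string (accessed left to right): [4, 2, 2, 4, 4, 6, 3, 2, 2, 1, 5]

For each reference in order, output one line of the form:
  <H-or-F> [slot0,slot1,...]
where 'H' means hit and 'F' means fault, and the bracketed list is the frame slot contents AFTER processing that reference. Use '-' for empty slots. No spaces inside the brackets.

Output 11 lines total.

F [4,-,-]
F [4,2,-]
H [4,2,-]
H [4,2,-]
H [4,2,-]
F [4,2,6]
F [4,3,6]
F [2,3,6]
H [2,3,6]
F [2,3,1]
F [2,5,1]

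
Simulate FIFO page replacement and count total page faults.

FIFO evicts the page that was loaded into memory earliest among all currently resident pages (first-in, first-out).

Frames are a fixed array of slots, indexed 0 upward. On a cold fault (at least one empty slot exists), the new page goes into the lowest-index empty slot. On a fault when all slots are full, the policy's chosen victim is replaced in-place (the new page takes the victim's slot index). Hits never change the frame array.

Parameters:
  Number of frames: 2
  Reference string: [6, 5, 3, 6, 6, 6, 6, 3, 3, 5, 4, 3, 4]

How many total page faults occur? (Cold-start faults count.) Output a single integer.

Step 0: ref 6 → FAULT, frames=[6,-]
Step 1: ref 5 → FAULT, frames=[6,5]
Step 2: ref 3 → FAULT (evict 6), frames=[3,5]
Step 3: ref 6 → FAULT (evict 5), frames=[3,6]
Step 4: ref 6 → HIT, frames=[3,6]
Step 5: ref 6 → HIT, frames=[3,6]
Step 6: ref 6 → HIT, frames=[3,6]
Step 7: ref 3 → HIT, frames=[3,6]
Step 8: ref 3 → HIT, frames=[3,6]
Step 9: ref 5 → FAULT (evict 3), frames=[5,6]
Step 10: ref 4 → FAULT (evict 6), frames=[5,4]
Step 11: ref 3 → FAULT (evict 5), frames=[3,4]
Step 12: ref 4 → HIT, frames=[3,4]
Total faults: 7

Answer: 7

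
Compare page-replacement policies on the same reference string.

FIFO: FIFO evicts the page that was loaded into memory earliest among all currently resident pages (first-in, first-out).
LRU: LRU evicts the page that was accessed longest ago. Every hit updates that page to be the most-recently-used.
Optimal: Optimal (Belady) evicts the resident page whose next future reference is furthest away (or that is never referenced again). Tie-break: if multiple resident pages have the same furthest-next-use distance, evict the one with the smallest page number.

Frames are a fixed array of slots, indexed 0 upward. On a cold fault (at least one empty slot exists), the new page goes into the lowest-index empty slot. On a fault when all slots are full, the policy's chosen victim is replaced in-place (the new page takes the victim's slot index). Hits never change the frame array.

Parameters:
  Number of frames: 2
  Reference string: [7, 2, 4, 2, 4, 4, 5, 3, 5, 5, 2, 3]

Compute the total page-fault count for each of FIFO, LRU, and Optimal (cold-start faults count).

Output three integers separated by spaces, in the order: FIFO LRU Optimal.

Answer: 6 7 6

Derivation:
--- FIFO ---
  step 0: ref 7 -> FAULT, frames=[7,-] (faults so far: 1)
  step 1: ref 2 -> FAULT, frames=[7,2] (faults so far: 2)
  step 2: ref 4 -> FAULT, evict 7, frames=[4,2] (faults so far: 3)
  step 3: ref 2 -> HIT, frames=[4,2] (faults so far: 3)
  step 4: ref 4 -> HIT, frames=[4,2] (faults so far: 3)
  step 5: ref 4 -> HIT, frames=[4,2] (faults so far: 3)
  step 6: ref 5 -> FAULT, evict 2, frames=[4,5] (faults so far: 4)
  step 7: ref 3 -> FAULT, evict 4, frames=[3,5] (faults so far: 5)
  step 8: ref 5 -> HIT, frames=[3,5] (faults so far: 5)
  step 9: ref 5 -> HIT, frames=[3,5] (faults so far: 5)
  step 10: ref 2 -> FAULT, evict 5, frames=[3,2] (faults so far: 6)
  step 11: ref 3 -> HIT, frames=[3,2] (faults so far: 6)
  FIFO total faults: 6
--- LRU ---
  step 0: ref 7 -> FAULT, frames=[7,-] (faults so far: 1)
  step 1: ref 2 -> FAULT, frames=[7,2] (faults so far: 2)
  step 2: ref 4 -> FAULT, evict 7, frames=[4,2] (faults so far: 3)
  step 3: ref 2 -> HIT, frames=[4,2] (faults so far: 3)
  step 4: ref 4 -> HIT, frames=[4,2] (faults so far: 3)
  step 5: ref 4 -> HIT, frames=[4,2] (faults so far: 3)
  step 6: ref 5 -> FAULT, evict 2, frames=[4,5] (faults so far: 4)
  step 7: ref 3 -> FAULT, evict 4, frames=[3,5] (faults so far: 5)
  step 8: ref 5 -> HIT, frames=[3,5] (faults so far: 5)
  step 9: ref 5 -> HIT, frames=[3,5] (faults so far: 5)
  step 10: ref 2 -> FAULT, evict 3, frames=[2,5] (faults so far: 6)
  step 11: ref 3 -> FAULT, evict 5, frames=[2,3] (faults so far: 7)
  LRU total faults: 7
--- Optimal ---
  step 0: ref 7 -> FAULT, frames=[7,-] (faults so far: 1)
  step 1: ref 2 -> FAULT, frames=[7,2] (faults so far: 2)
  step 2: ref 4 -> FAULT, evict 7, frames=[4,2] (faults so far: 3)
  step 3: ref 2 -> HIT, frames=[4,2] (faults so far: 3)
  step 4: ref 4 -> HIT, frames=[4,2] (faults so far: 3)
  step 5: ref 4 -> HIT, frames=[4,2] (faults so far: 3)
  step 6: ref 5 -> FAULT, evict 4, frames=[5,2] (faults so far: 4)
  step 7: ref 3 -> FAULT, evict 2, frames=[5,3] (faults so far: 5)
  step 8: ref 5 -> HIT, frames=[5,3] (faults so far: 5)
  step 9: ref 5 -> HIT, frames=[5,3] (faults so far: 5)
  step 10: ref 2 -> FAULT, evict 5, frames=[2,3] (faults so far: 6)
  step 11: ref 3 -> HIT, frames=[2,3] (faults so far: 6)
  Optimal total faults: 6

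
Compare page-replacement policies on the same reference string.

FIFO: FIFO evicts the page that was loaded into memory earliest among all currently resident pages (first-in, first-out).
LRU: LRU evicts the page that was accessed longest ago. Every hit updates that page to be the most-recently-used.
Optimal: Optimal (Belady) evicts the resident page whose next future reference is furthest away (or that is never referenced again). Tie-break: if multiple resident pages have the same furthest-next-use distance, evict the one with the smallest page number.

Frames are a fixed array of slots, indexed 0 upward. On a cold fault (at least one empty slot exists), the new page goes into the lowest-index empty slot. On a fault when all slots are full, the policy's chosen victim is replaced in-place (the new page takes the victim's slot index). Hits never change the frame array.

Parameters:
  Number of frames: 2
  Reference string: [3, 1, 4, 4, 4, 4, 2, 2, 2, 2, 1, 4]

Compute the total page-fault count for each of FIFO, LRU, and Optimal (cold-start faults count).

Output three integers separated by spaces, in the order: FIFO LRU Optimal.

Answer: 6 6 5

Derivation:
--- FIFO ---
  step 0: ref 3 -> FAULT, frames=[3,-] (faults so far: 1)
  step 1: ref 1 -> FAULT, frames=[3,1] (faults so far: 2)
  step 2: ref 4 -> FAULT, evict 3, frames=[4,1] (faults so far: 3)
  step 3: ref 4 -> HIT, frames=[4,1] (faults so far: 3)
  step 4: ref 4 -> HIT, frames=[4,1] (faults so far: 3)
  step 5: ref 4 -> HIT, frames=[4,1] (faults so far: 3)
  step 6: ref 2 -> FAULT, evict 1, frames=[4,2] (faults so far: 4)
  step 7: ref 2 -> HIT, frames=[4,2] (faults so far: 4)
  step 8: ref 2 -> HIT, frames=[4,2] (faults so far: 4)
  step 9: ref 2 -> HIT, frames=[4,2] (faults so far: 4)
  step 10: ref 1 -> FAULT, evict 4, frames=[1,2] (faults so far: 5)
  step 11: ref 4 -> FAULT, evict 2, frames=[1,4] (faults so far: 6)
  FIFO total faults: 6
--- LRU ---
  step 0: ref 3 -> FAULT, frames=[3,-] (faults so far: 1)
  step 1: ref 1 -> FAULT, frames=[3,1] (faults so far: 2)
  step 2: ref 4 -> FAULT, evict 3, frames=[4,1] (faults so far: 3)
  step 3: ref 4 -> HIT, frames=[4,1] (faults so far: 3)
  step 4: ref 4 -> HIT, frames=[4,1] (faults so far: 3)
  step 5: ref 4 -> HIT, frames=[4,1] (faults so far: 3)
  step 6: ref 2 -> FAULT, evict 1, frames=[4,2] (faults so far: 4)
  step 7: ref 2 -> HIT, frames=[4,2] (faults so far: 4)
  step 8: ref 2 -> HIT, frames=[4,2] (faults so far: 4)
  step 9: ref 2 -> HIT, frames=[4,2] (faults so far: 4)
  step 10: ref 1 -> FAULT, evict 4, frames=[1,2] (faults so far: 5)
  step 11: ref 4 -> FAULT, evict 2, frames=[1,4] (faults so far: 6)
  LRU total faults: 6
--- Optimal ---
  step 0: ref 3 -> FAULT, frames=[3,-] (faults so far: 1)
  step 1: ref 1 -> FAULT, frames=[3,1] (faults so far: 2)
  step 2: ref 4 -> FAULT, evict 3, frames=[4,1] (faults so far: 3)
  step 3: ref 4 -> HIT, frames=[4,1] (faults so far: 3)
  step 4: ref 4 -> HIT, frames=[4,1] (faults so far: 3)
  step 5: ref 4 -> HIT, frames=[4,1] (faults so far: 3)
  step 6: ref 2 -> FAULT, evict 4, frames=[2,1] (faults so far: 4)
  step 7: ref 2 -> HIT, frames=[2,1] (faults so far: 4)
  step 8: ref 2 -> HIT, frames=[2,1] (faults so far: 4)
  step 9: ref 2 -> HIT, frames=[2,1] (faults so far: 4)
  step 10: ref 1 -> HIT, frames=[2,1] (faults so far: 4)
  step 11: ref 4 -> FAULT, evict 1, frames=[2,4] (faults so far: 5)
  Optimal total faults: 5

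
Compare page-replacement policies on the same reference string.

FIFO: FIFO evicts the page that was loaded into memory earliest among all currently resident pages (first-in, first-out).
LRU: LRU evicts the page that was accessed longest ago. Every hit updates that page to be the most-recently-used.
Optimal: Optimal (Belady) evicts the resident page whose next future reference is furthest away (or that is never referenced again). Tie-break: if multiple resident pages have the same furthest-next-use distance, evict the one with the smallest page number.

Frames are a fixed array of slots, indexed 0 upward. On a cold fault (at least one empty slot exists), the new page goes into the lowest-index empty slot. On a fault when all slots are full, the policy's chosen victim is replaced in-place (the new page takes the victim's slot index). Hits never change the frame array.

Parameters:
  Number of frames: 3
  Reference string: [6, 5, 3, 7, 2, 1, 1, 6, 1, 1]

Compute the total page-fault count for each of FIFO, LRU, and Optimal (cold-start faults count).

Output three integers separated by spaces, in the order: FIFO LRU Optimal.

--- FIFO ---
  step 0: ref 6 -> FAULT, frames=[6,-,-] (faults so far: 1)
  step 1: ref 5 -> FAULT, frames=[6,5,-] (faults so far: 2)
  step 2: ref 3 -> FAULT, frames=[6,5,3] (faults so far: 3)
  step 3: ref 7 -> FAULT, evict 6, frames=[7,5,3] (faults so far: 4)
  step 4: ref 2 -> FAULT, evict 5, frames=[7,2,3] (faults so far: 5)
  step 5: ref 1 -> FAULT, evict 3, frames=[7,2,1] (faults so far: 6)
  step 6: ref 1 -> HIT, frames=[7,2,1] (faults so far: 6)
  step 7: ref 6 -> FAULT, evict 7, frames=[6,2,1] (faults so far: 7)
  step 8: ref 1 -> HIT, frames=[6,2,1] (faults so far: 7)
  step 9: ref 1 -> HIT, frames=[6,2,1] (faults so far: 7)
  FIFO total faults: 7
--- LRU ---
  step 0: ref 6 -> FAULT, frames=[6,-,-] (faults so far: 1)
  step 1: ref 5 -> FAULT, frames=[6,5,-] (faults so far: 2)
  step 2: ref 3 -> FAULT, frames=[6,5,3] (faults so far: 3)
  step 3: ref 7 -> FAULT, evict 6, frames=[7,5,3] (faults so far: 4)
  step 4: ref 2 -> FAULT, evict 5, frames=[7,2,3] (faults so far: 5)
  step 5: ref 1 -> FAULT, evict 3, frames=[7,2,1] (faults so far: 6)
  step 6: ref 1 -> HIT, frames=[7,2,1] (faults so far: 6)
  step 7: ref 6 -> FAULT, evict 7, frames=[6,2,1] (faults so far: 7)
  step 8: ref 1 -> HIT, frames=[6,2,1] (faults so far: 7)
  step 9: ref 1 -> HIT, frames=[6,2,1] (faults so far: 7)
  LRU total faults: 7
--- Optimal ---
  step 0: ref 6 -> FAULT, frames=[6,-,-] (faults so far: 1)
  step 1: ref 5 -> FAULT, frames=[6,5,-] (faults so far: 2)
  step 2: ref 3 -> FAULT, frames=[6,5,3] (faults so far: 3)
  step 3: ref 7 -> FAULT, evict 3, frames=[6,5,7] (faults so far: 4)
  step 4: ref 2 -> FAULT, evict 5, frames=[6,2,7] (faults so far: 5)
  step 5: ref 1 -> FAULT, evict 2, frames=[6,1,7] (faults so far: 6)
  step 6: ref 1 -> HIT, frames=[6,1,7] (faults so far: 6)
  step 7: ref 6 -> HIT, frames=[6,1,7] (faults so far: 6)
  step 8: ref 1 -> HIT, frames=[6,1,7] (faults so far: 6)
  step 9: ref 1 -> HIT, frames=[6,1,7] (faults so far: 6)
  Optimal total faults: 6

Answer: 7 7 6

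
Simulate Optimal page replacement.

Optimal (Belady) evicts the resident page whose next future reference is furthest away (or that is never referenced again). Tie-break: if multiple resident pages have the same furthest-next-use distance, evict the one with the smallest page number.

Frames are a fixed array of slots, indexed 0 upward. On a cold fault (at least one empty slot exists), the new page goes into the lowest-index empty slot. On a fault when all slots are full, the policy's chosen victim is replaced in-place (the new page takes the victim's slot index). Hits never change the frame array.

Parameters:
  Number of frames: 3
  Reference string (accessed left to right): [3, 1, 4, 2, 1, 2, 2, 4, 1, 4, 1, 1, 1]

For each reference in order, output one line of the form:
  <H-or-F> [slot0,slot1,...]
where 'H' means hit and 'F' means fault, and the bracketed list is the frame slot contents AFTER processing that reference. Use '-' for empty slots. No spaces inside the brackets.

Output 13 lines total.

F [3,-,-]
F [3,1,-]
F [3,1,4]
F [2,1,4]
H [2,1,4]
H [2,1,4]
H [2,1,4]
H [2,1,4]
H [2,1,4]
H [2,1,4]
H [2,1,4]
H [2,1,4]
H [2,1,4]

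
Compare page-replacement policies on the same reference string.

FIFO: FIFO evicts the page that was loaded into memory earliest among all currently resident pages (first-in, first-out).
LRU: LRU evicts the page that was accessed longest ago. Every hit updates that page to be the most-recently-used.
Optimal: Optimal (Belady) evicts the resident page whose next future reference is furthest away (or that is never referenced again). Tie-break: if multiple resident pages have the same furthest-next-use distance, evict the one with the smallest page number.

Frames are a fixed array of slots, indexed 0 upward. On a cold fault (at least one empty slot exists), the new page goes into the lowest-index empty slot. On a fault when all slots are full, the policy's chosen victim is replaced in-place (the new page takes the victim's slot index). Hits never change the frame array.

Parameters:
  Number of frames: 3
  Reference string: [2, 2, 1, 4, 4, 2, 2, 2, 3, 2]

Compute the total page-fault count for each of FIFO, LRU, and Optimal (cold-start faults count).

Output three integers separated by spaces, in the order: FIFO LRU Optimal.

Answer: 5 4 4

Derivation:
--- FIFO ---
  step 0: ref 2 -> FAULT, frames=[2,-,-] (faults so far: 1)
  step 1: ref 2 -> HIT, frames=[2,-,-] (faults so far: 1)
  step 2: ref 1 -> FAULT, frames=[2,1,-] (faults so far: 2)
  step 3: ref 4 -> FAULT, frames=[2,1,4] (faults so far: 3)
  step 4: ref 4 -> HIT, frames=[2,1,4] (faults so far: 3)
  step 5: ref 2 -> HIT, frames=[2,1,4] (faults so far: 3)
  step 6: ref 2 -> HIT, frames=[2,1,4] (faults so far: 3)
  step 7: ref 2 -> HIT, frames=[2,1,4] (faults so far: 3)
  step 8: ref 3 -> FAULT, evict 2, frames=[3,1,4] (faults so far: 4)
  step 9: ref 2 -> FAULT, evict 1, frames=[3,2,4] (faults so far: 5)
  FIFO total faults: 5
--- LRU ---
  step 0: ref 2 -> FAULT, frames=[2,-,-] (faults so far: 1)
  step 1: ref 2 -> HIT, frames=[2,-,-] (faults so far: 1)
  step 2: ref 1 -> FAULT, frames=[2,1,-] (faults so far: 2)
  step 3: ref 4 -> FAULT, frames=[2,1,4] (faults so far: 3)
  step 4: ref 4 -> HIT, frames=[2,1,4] (faults so far: 3)
  step 5: ref 2 -> HIT, frames=[2,1,4] (faults so far: 3)
  step 6: ref 2 -> HIT, frames=[2,1,4] (faults so far: 3)
  step 7: ref 2 -> HIT, frames=[2,1,4] (faults so far: 3)
  step 8: ref 3 -> FAULT, evict 1, frames=[2,3,4] (faults so far: 4)
  step 9: ref 2 -> HIT, frames=[2,3,4] (faults so far: 4)
  LRU total faults: 4
--- Optimal ---
  step 0: ref 2 -> FAULT, frames=[2,-,-] (faults so far: 1)
  step 1: ref 2 -> HIT, frames=[2,-,-] (faults so far: 1)
  step 2: ref 1 -> FAULT, frames=[2,1,-] (faults so far: 2)
  step 3: ref 4 -> FAULT, frames=[2,1,4] (faults so far: 3)
  step 4: ref 4 -> HIT, frames=[2,1,4] (faults so far: 3)
  step 5: ref 2 -> HIT, frames=[2,1,4] (faults so far: 3)
  step 6: ref 2 -> HIT, frames=[2,1,4] (faults so far: 3)
  step 7: ref 2 -> HIT, frames=[2,1,4] (faults so far: 3)
  step 8: ref 3 -> FAULT, evict 1, frames=[2,3,4] (faults so far: 4)
  step 9: ref 2 -> HIT, frames=[2,3,4] (faults so far: 4)
  Optimal total faults: 4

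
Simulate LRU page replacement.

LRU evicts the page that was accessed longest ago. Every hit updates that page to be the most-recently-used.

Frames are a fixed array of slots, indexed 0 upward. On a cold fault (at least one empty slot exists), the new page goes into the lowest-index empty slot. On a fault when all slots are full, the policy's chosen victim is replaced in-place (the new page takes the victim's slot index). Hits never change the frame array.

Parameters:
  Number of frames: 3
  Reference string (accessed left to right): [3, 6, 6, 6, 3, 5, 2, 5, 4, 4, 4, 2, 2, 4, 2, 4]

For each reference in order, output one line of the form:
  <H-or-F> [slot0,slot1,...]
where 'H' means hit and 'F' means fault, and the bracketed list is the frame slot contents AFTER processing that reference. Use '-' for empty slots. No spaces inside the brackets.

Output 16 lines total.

F [3,-,-]
F [3,6,-]
H [3,6,-]
H [3,6,-]
H [3,6,-]
F [3,6,5]
F [3,2,5]
H [3,2,5]
F [4,2,5]
H [4,2,5]
H [4,2,5]
H [4,2,5]
H [4,2,5]
H [4,2,5]
H [4,2,5]
H [4,2,5]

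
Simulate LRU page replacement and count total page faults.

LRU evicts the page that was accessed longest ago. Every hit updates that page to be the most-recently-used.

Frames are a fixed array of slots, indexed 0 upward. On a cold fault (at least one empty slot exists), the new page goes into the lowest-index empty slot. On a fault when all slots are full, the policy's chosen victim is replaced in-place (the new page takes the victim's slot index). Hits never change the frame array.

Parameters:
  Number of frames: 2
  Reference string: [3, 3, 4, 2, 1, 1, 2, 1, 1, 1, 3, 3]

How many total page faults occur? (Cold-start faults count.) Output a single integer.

Answer: 5

Derivation:
Step 0: ref 3 → FAULT, frames=[3,-]
Step 1: ref 3 → HIT, frames=[3,-]
Step 2: ref 4 → FAULT, frames=[3,4]
Step 3: ref 2 → FAULT (evict 3), frames=[2,4]
Step 4: ref 1 → FAULT (evict 4), frames=[2,1]
Step 5: ref 1 → HIT, frames=[2,1]
Step 6: ref 2 → HIT, frames=[2,1]
Step 7: ref 1 → HIT, frames=[2,1]
Step 8: ref 1 → HIT, frames=[2,1]
Step 9: ref 1 → HIT, frames=[2,1]
Step 10: ref 3 → FAULT (evict 2), frames=[3,1]
Step 11: ref 3 → HIT, frames=[3,1]
Total faults: 5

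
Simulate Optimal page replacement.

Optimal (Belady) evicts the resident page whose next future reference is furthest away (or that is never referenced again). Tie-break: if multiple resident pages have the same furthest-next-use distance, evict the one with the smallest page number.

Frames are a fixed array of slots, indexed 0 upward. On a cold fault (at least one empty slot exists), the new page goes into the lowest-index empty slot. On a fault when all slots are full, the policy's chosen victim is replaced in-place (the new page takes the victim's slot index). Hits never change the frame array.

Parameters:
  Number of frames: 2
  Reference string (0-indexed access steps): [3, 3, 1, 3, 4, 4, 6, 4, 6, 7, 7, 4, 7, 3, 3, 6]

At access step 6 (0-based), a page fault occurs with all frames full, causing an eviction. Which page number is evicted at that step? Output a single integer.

Step 0: ref 3 -> FAULT, frames=[3,-]
Step 1: ref 3 -> HIT, frames=[3,-]
Step 2: ref 1 -> FAULT, frames=[3,1]
Step 3: ref 3 -> HIT, frames=[3,1]
Step 4: ref 4 -> FAULT, evict 1, frames=[3,4]
Step 5: ref 4 -> HIT, frames=[3,4]
Step 6: ref 6 -> FAULT, evict 3, frames=[6,4]
At step 6: evicted page 3

Answer: 3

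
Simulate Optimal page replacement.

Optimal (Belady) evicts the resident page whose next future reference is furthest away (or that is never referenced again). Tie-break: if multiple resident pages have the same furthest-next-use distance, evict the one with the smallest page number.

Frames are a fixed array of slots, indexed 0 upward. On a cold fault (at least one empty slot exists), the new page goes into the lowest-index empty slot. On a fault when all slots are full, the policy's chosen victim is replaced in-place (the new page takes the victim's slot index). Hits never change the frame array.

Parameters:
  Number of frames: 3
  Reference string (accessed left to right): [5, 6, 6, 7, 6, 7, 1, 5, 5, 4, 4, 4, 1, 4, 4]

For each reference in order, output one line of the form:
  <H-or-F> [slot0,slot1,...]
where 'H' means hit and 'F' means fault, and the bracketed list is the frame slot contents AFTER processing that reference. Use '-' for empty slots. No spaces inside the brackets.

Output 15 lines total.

F [5,-,-]
F [5,6,-]
H [5,6,-]
F [5,6,7]
H [5,6,7]
H [5,6,7]
F [5,1,7]
H [5,1,7]
H [5,1,7]
F [4,1,7]
H [4,1,7]
H [4,1,7]
H [4,1,7]
H [4,1,7]
H [4,1,7]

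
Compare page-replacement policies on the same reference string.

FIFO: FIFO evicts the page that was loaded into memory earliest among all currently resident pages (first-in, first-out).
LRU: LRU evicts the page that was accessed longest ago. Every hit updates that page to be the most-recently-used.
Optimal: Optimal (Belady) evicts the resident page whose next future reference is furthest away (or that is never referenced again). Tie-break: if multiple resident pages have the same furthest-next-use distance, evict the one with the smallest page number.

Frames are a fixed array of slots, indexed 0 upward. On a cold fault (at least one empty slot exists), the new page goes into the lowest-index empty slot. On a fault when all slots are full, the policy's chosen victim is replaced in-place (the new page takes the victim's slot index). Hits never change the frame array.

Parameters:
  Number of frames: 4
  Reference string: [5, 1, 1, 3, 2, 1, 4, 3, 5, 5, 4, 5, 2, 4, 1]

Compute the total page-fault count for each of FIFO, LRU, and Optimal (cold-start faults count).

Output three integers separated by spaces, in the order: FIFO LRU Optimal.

--- FIFO ---
  step 0: ref 5 -> FAULT, frames=[5,-,-,-] (faults so far: 1)
  step 1: ref 1 -> FAULT, frames=[5,1,-,-] (faults so far: 2)
  step 2: ref 1 -> HIT, frames=[5,1,-,-] (faults so far: 2)
  step 3: ref 3 -> FAULT, frames=[5,1,3,-] (faults so far: 3)
  step 4: ref 2 -> FAULT, frames=[5,1,3,2] (faults so far: 4)
  step 5: ref 1 -> HIT, frames=[5,1,3,2] (faults so far: 4)
  step 6: ref 4 -> FAULT, evict 5, frames=[4,1,3,2] (faults so far: 5)
  step 7: ref 3 -> HIT, frames=[4,1,3,2] (faults so far: 5)
  step 8: ref 5 -> FAULT, evict 1, frames=[4,5,3,2] (faults so far: 6)
  step 9: ref 5 -> HIT, frames=[4,5,3,2] (faults so far: 6)
  step 10: ref 4 -> HIT, frames=[4,5,3,2] (faults so far: 6)
  step 11: ref 5 -> HIT, frames=[4,5,3,2] (faults so far: 6)
  step 12: ref 2 -> HIT, frames=[4,5,3,2] (faults so far: 6)
  step 13: ref 4 -> HIT, frames=[4,5,3,2] (faults so far: 6)
  step 14: ref 1 -> FAULT, evict 3, frames=[4,5,1,2] (faults so far: 7)
  FIFO total faults: 7
--- LRU ---
  step 0: ref 5 -> FAULT, frames=[5,-,-,-] (faults so far: 1)
  step 1: ref 1 -> FAULT, frames=[5,1,-,-] (faults so far: 2)
  step 2: ref 1 -> HIT, frames=[5,1,-,-] (faults so far: 2)
  step 3: ref 3 -> FAULT, frames=[5,1,3,-] (faults so far: 3)
  step 4: ref 2 -> FAULT, frames=[5,1,3,2] (faults so far: 4)
  step 5: ref 1 -> HIT, frames=[5,1,3,2] (faults so far: 4)
  step 6: ref 4 -> FAULT, evict 5, frames=[4,1,3,2] (faults so far: 5)
  step 7: ref 3 -> HIT, frames=[4,1,3,2] (faults so far: 5)
  step 8: ref 5 -> FAULT, evict 2, frames=[4,1,3,5] (faults so far: 6)
  step 9: ref 5 -> HIT, frames=[4,1,3,5] (faults so far: 6)
  step 10: ref 4 -> HIT, frames=[4,1,3,5] (faults so far: 6)
  step 11: ref 5 -> HIT, frames=[4,1,3,5] (faults so far: 6)
  step 12: ref 2 -> FAULT, evict 1, frames=[4,2,3,5] (faults so far: 7)
  step 13: ref 4 -> HIT, frames=[4,2,3,5] (faults so far: 7)
  step 14: ref 1 -> FAULT, evict 3, frames=[4,2,1,5] (faults so far: 8)
  LRU total faults: 8
--- Optimal ---
  step 0: ref 5 -> FAULT, frames=[5,-,-,-] (faults so far: 1)
  step 1: ref 1 -> FAULT, frames=[5,1,-,-] (faults so far: 2)
  step 2: ref 1 -> HIT, frames=[5,1,-,-] (faults so far: 2)
  step 3: ref 3 -> FAULT, frames=[5,1,3,-] (faults so far: 3)
  step 4: ref 2 -> FAULT, frames=[5,1,3,2] (faults so far: 4)
  step 5: ref 1 -> HIT, frames=[5,1,3,2] (faults so far: 4)
  step 6: ref 4 -> FAULT, evict 1, frames=[5,4,3,2] (faults so far: 5)
  step 7: ref 3 -> HIT, frames=[5,4,3,2] (faults so far: 5)
  step 8: ref 5 -> HIT, frames=[5,4,3,2] (faults so far: 5)
  step 9: ref 5 -> HIT, frames=[5,4,3,2] (faults so far: 5)
  step 10: ref 4 -> HIT, frames=[5,4,3,2] (faults so far: 5)
  step 11: ref 5 -> HIT, frames=[5,4,3,2] (faults so far: 5)
  step 12: ref 2 -> HIT, frames=[5,4,3,2] (faults so far: 5)
  step 13: ref 4 -> HIT, frames=[5,4,3,2] (faults so far: 5)
  step 14: ref 1 -> FAULT, evict 2, frames=[5,4,3,1] (faults so far: 6)
  Optimal total faults: 6

Answer: 7 8 6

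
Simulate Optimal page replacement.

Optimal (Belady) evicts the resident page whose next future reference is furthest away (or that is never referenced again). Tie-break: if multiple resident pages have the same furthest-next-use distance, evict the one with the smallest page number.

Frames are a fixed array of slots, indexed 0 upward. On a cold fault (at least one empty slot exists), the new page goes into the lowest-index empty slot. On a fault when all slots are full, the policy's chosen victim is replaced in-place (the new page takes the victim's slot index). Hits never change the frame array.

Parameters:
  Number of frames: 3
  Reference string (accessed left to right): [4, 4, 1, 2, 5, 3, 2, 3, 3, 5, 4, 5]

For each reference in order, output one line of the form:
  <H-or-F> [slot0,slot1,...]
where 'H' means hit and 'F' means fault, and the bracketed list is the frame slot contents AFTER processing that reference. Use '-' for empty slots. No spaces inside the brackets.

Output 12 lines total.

F [4,-,-]
H [4,-,-]
F [4,1,-]
F [4,1,2]
F [4,5,2]
F [3,5,2]
H [3,5,2]
H [3,5,2]
H [3,5,2]
H [3,5,2]
F [3,5,4]
H [3,5,4]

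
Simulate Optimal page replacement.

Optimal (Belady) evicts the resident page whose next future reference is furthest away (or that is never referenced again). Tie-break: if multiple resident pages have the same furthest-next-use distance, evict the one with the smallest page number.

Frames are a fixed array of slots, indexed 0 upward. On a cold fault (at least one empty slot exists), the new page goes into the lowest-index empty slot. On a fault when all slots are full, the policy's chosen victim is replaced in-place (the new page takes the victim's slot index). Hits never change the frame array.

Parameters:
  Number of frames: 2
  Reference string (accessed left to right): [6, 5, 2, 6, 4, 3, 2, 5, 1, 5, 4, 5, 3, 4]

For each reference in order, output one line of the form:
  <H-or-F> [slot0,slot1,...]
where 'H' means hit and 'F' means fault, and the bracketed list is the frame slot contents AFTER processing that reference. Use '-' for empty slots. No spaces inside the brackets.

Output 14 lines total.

F [6,-]
F [6,5]
F [6,2]
H [6,2]
F [4,2]
F [3,2]
H [3,2]
F [3,5]
F [1,5]
H [1,5]
F [4,5]
H [4,5]
F [4,3]
H [4,3]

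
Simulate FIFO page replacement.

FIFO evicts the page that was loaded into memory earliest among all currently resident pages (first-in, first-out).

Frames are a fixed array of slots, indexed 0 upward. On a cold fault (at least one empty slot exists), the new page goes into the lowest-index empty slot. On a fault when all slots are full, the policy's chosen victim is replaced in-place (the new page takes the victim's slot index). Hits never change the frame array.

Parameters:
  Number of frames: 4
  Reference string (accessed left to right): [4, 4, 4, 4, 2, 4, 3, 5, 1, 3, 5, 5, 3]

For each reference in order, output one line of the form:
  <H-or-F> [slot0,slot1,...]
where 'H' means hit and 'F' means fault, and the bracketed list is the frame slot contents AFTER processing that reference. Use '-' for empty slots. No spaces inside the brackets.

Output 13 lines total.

F [4,-,-,-]
H [4,-,-,-]
H [4,-,-,-]
H [4,-,-,-]
F [4,2,-,-]
H [4,2,-,-]
F [4,2,3,-]
F [4,2,3,5]
F [1,2,3,5]
H [1,2,3,5]
H [1,2,3,5]
H [1,2,3,5]
H [1,2,3,5]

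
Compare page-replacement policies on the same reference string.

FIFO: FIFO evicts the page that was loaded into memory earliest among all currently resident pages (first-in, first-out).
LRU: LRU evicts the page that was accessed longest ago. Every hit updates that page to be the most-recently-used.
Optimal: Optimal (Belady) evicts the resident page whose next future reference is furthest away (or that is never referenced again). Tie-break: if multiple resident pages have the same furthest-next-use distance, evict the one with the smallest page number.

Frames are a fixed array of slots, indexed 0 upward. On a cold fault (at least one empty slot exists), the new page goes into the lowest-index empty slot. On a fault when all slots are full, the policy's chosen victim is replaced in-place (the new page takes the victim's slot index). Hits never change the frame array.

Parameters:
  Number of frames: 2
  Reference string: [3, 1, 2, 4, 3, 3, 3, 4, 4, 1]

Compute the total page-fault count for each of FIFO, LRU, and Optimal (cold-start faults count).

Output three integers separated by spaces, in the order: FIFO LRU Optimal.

Answer: 6 6 5

Derivation:
--- FIFO ---
  step 0: ref 3 -> FAULT, frames=[3,-] (faults so far: 1)
  step 1: ref 1 -> FAULT, frames=[3,1] (faults so far: 2)
  step 2: ref 2 -> FAULT, evict 3, frames=[2,1] (faults so far: 3)
  step 3: ref 4 -> FAULT, evict 1, frames=[2,4] (faults so far: 4)
  step 4: ref 3 -> FAULT, evict 2, frames=[3,4] (faults so far: 5)
  step 5: ref 3 -> HIT, frames=[3,4] (faults so far: 5)
  step 6: ref 3 -> HIT, frames=[3,4] (faults so far: 5)
  step 7: ref 4 -> HIT, frames=[3,4] (faults so far: 5)
  step 8: ref 4 -> HIT, frames=[3,4] (faults so far: 5)
  step 9: ref 1 -> FAULT, evict 4, frames=[3,1] (faults so far: 6)
  FIFO total faults: 6
--- LRU ---
  step 0: ref 3 -> FAULT, frames=[3,-] (faults so far: 1)
  step 1: ref 1 -> FAULT, frames=[3,1] (faults so far: 2)
  step 2: ref 2 -> FAULT, evict 3, frames=[2,1] (faults so far: 3)
  step 3: ref 4 -> FAULT, evict 1, frames=[2,4] (faults so far: 4)
  step 4: ref 3 -> FAULT, evict 2, frames=[3,4] (faults so far: 5)
  step 5: ref 3 -> HIT, frames=[3,4] (faults so far: 5)
  step 6: ref 3 -> HIT, frames=[3,4] (faults so far: 5)
  step 7: ref 4 -> HIT, frames=[3,4] (faults so far: 5)
  step 8: ref 4 -> HIT, frames=[3,4] (faults so far: 5)
  step 9: ref 1 -> FAULT, evict 3, frames=[1,4] (faults so far: 6)
  LRU total faults: 6
--- Optimal ---
  step 0: ref 3 -> FAULT, frames=[3,-] (faults so far: 1)
  step 1: ref 1 -> FAULT, frames=[3,1] (faults so far: 2)
  step 2: ref 2 -> FAULT, evict 1, frames=[3,2] (faults so far: 3)
  step 3: ref 4 -> FAULT, evict 2, frames=[3,4] (faults so far: 4)
  step 4: ref 3 -> HIT, frames=[3,4] (faults so far: 4)
  step 5: ref 3 -> HIT, frames=[3,4] (faults so far: 4)
  step 6: ref 3 -> HIT, frames=[3,4] (faults so far: 4)
  step 7: ref 4 -> HIT, frames=[3,4] (faults so far: 4)
  step 8: ref 4 -> HIT, frames=[3,4] (faults so far: 4)
  step 9: ref 1 -> FAULT, evict 3, frames=[1,4] (faults so far: 5)
  Optimal total faults: 5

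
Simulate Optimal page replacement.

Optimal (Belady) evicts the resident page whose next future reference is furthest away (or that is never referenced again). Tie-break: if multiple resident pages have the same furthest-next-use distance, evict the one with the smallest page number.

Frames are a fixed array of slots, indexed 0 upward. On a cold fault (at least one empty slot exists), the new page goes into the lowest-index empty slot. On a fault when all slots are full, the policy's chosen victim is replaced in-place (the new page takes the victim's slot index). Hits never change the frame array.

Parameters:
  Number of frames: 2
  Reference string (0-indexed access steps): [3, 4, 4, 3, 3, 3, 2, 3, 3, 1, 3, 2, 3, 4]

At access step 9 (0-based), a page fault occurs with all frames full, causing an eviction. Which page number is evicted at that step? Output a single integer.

Step 0: ref 3 -> FAULT, frames=[3,-]
Step 1: ref 4 -> FAULT, frames=[3,4]
Step 2: ref 4 -> HIT, frames=[3,4]
Step 3: ref 3 -> HIT, frames=[3,4]
Step 4: ref 3 -> HIT, frames=[3,4]
Step 5: ref 3 -> HIT, frames=[3,4]
Step 6: ref 2 -> FAULT, evict 4, frames=[3,2]
Step 7: ref 3 -> HIT, frames=[3,2]
Step 8: ref 3 -> HIT, frames=[3,2]
Step 9: ref 1 -> FAULT, evict 2, frames=[3,1]
At step 9: evicted page 2

Answer: 2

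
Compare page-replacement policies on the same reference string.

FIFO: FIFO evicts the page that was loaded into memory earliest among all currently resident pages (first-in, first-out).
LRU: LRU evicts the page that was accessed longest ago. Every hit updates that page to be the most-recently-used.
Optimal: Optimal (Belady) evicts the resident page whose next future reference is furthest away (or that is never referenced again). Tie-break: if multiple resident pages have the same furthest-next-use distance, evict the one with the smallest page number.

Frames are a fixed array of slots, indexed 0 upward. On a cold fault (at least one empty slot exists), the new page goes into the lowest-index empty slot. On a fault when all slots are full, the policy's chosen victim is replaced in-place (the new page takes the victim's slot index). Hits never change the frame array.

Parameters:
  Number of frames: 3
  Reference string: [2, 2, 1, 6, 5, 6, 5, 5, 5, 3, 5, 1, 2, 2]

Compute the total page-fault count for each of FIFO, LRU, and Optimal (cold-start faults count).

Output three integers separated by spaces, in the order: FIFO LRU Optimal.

--- FIFO ---
  step 0: ref 2 -> FAULT, frames=[2,-,-] (faults so far: 1)
  step 1: ref 2 -> HIT, frames=[2,-,-] (faults so far: 1)
  step 2: ref 1 -> FAULT, frames=[2,1,-] (faults so far: 2)
  step 3: ref 6 -> FAULT, frames=[2,1,6] (faults so far: 3)
  step 4: ref 5 -> FAULT, evict 2, frames=[5,1,6] (faults so far: 4)
  step 5: ref 6 -> HIT, frames=[5,1,6] (faults so far: 4)
  step 6: ref 5 -> HIT, frames=[5,1,6] (faults so far: 4)
  step 7: ref 5 -> HIT, frames=[5,1,6] (faults so far: 4)
  step 8: ref 5 -> HIT, frames=[5,1,6] (faults so far: 4)
  step 9: ref 3 -> FAULT, evict 1, frames=[5,3,6] (faults so far: 5)
  step 10: ref 5 -> HIT, frames=[5,3,6] (faults so far: 5)
  step 11: ref 1 -> FAULT, evict 6, frames=[5,3,1] (faults so far: 6)
  step 12: ref 2 -> FAULT, evict 5, frames=[2,3,1] (faults so far: 7)
  step 13: ref 2 -> HIT, frames=[2,3,1] (faults so far: 7)
  FIFO total faults: 7
--- LRU ---
  step 0: ref 2 -> FAULT, frames=[2,-,-] (faults so far: 1)
  step 1: ref 2 -> HIT, frames=[2,-,-] (faults so far: 1)
  step 2: ref 1 -> FAULT, frames=[2,1,-] (faults so far: 2)
  step 3: ref 6 -> FAULT, frames=[2,1,6] (faults so far: 3)
  step 4: ref 5 -> FAULT, evict 2, frames=[5,1,6] (faults so far: 4)
  step 5: ref 6 -> HIT, frames=[5,1,6] (faults so far: 4)
  step 6: ref 5 -> HIT, frames=[5,1,6] (faults so far: 4)
  step 7: ref 5 -> HIT, frames=[5,1,6] (faults so far: 4)
  step 8: ref 5 -> HIT, frames=[5,1,6] (faults so far: 4)
  step 9: ref 3 -> FAULT, evict 1, frames=[5,3,6] (faults so far: 5)
  step 10: ref 5 -> HIT, frames=[5,3,6] (faults so far: 5)
  step 11: ref 1 -> FAULT, evict 6, frames=[5,3,1] (faults so far: 6)
  step 12: ref 2 -> FAULT, evict 3, frames=[5,2,1] (faults so far: 7)
  step 13: ref 2 -> HIT, frames=[5,2,1] (faults so far: 7)
  LRU total faults: 7
--- Optimal ---
  step 0: ref 2 -> FAULT, frames=[2,-,-] (faults so far: 1)
  step 1: ref 2 -> HIT, frames=[2,-,-] (faults so far: 1)
  step 2: ref 1 -> FAULT, frames=[2,1,-] (faults so far: 2)
  step 3: ref 6 -> FAULT, frames=[2,1,6] (faults so far: 3)
  step 4: ref 5 -> FAULT, evict 2, frames=[5,1,6] (faults so far: 4)
  step 5: ref 6 -> HIT, frames=[5,1,6] (faults so far: 4)
  step 6: ref 5 -> HIT, frames=[5,1,6] (faults so far: 4)
  step 7: ref 5 -> HIT, frames=[5,1,6] (faults so far: 4)
  step 8: ref 5 -> HIT, frames=[5,1,6] (faults so far: 4)
  step 9: ref 3 -> FAULT, evict 6, frames=[5,1,3] (faults so far: 5)
  step 10: ref 5 -> HIT, frames=[5,1,3] (faults so far: 5)
  step 11: ref 1 -> HIT, frames=[5,1,3] (faults so far: 5)
  step 12: ref 2 -> FAULT, evict 1, frames=[5,2,3] (faults so far: 6)
  step 13: ref 2 -> HIT, frames=[5,2,3] (faults so far: 6)
  Optimal total faults: 6

Answer: 7 7 6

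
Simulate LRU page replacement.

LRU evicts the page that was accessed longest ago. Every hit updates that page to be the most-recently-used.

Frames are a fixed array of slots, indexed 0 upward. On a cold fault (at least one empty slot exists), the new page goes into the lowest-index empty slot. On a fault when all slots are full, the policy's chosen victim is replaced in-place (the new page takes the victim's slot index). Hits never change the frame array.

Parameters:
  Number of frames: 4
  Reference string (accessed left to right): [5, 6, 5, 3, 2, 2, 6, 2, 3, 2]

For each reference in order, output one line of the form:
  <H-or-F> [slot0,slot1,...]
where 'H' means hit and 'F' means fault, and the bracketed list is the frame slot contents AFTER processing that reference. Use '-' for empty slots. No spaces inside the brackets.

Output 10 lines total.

F [5,-,-,-]
F [5,6,-,-]
H [5,6,-,-]
F [5,6,3,-]
F [5,6,3,2]
H [5,6,3,2]
H [5,6,3,2]
H [5,6,3,2]
H [5,6,3,2]
H [5,6,3,2]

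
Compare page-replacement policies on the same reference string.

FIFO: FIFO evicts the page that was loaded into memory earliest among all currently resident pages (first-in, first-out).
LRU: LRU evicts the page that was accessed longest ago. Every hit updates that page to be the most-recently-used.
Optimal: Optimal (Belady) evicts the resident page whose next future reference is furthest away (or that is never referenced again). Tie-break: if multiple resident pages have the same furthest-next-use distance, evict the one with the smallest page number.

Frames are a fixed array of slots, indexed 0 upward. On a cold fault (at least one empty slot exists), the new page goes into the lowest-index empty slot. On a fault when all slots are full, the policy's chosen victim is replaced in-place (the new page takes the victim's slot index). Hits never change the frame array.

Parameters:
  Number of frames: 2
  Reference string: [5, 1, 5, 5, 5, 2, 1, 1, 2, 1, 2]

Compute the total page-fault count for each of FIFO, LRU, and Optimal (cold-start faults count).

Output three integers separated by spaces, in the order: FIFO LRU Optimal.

--- FIFO ---
  step 0: ref 5 -> FAULT, frames=[5,-] (faults so far: 1)
  step 1: ref 1 -> FAULT, frames=[5,1] (faults so far: 2)
  step 2: ref 5 -> HIT, frames=[5,1] (faults so far: 2)
  step 3: ref 5 -> HIT, frames=[5,1] (faults so far: 2)
  step 4: ref 5 -> HIT, frames=[5,1] (faults so far: 2)
  step 5: ref 2 -> FAULT, evict 5, frames=[2,1] (faults so far: 3)
  step 6: ref 1 -> HIT, frames=[2,1] (faults so far: 3)
  step 7: ref 1 -> HIT, frames=[2,1] (faults so far: 3)
  step 8: ref 2 -> HIT, frames=[2,1] (faults so far: 3)
  step 9: ref 1 -> HIT, frames=[2,1] (faults so far: 3)
  step 10: ref 2 -> HIT, frames=[2,1] (faults so far: 3)
  FIFO total faults: 3
--- LRU ---
  step 0: ref 5 -> FAULT, frames=[5,-] (faults so far: 1)
  step 1: ref 1 -> FAULT, frames=[5,1] (faults so far: 2)
  step 2: ref 5 -> HIT, frames=[5,1] (faults so far: 2)
  step 3: ref 5 -> HIT, frames=[5,1] (faults so far: 2)
  step 4: ref 5 -> HIT, frames=[5,1] (faults so far: 2)
  step 5: ref 2 -> FAULT, evict 1, frames=[5,2] (faults so far: 3)
  step 6: ref 1 -> FAULT, evict 5, frames=[1,2] (faults so far: 4)
  step 7: ref 1 -> HIT, frames=[1,2] (faults so far: 4)
  step 8: ref 2 -> HIT, frames=[1,2] (faults so far: 4)
  step 9: ref 1 -> HIT, frames=[1,2] (faults so far: 4)
  step 10: ref 2 -> HIT, frames=[1,2] (faults so far: 4)
  LRU total faults: 4
--- Optimal ---
  step 0: ref 5 -> FAULT, frames=[5,-] (faults so far: 1)
  step 1: ref 1 -> FAULT, frames=[5,1] (faults so far: 2)
  step 2: ref 5 -> HIT, frames=[5,1] (faults so far: 2)
  step 3: ref 5 -> HIT, frames=[5,1] (faults so far: 2)
  step 4: ref 5 -> HIT, frames=[5,1] (faults so far: 2)
  step 5: ref 2 -> FAULT, evict 5, frames=[2,1] (faults so far: 3)
  step 6: ref 1 -> HIT, frames=[2,1] (faults so far: 3)
  step 7: ref 1 -> HIT, frames=[2,1] (faults so far: 3)
  step 8: ref 2 -> HIT, frames=[2,1] (faults so far: 3)
  step 9: ref 1 -> HIT, frames=[2,1] (faults so far: 3)
  step 10: ref 2 -> HIT, frames=[2,1] (faults so far: 3)
  Optimal total faults: 3

Answer: 3 4 3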